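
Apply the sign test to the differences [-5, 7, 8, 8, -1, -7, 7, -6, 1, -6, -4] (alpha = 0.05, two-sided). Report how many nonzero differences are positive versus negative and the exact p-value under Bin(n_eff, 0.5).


Step 1: Discard zero differences. Original n = 11; n_eff = number of nonzero differences = 11.
Nonzero differences (with sign): -5, +7, +8, +8, -1, -7, +7, -6, +1, -6, -4
Step 2: Count signs: positive = 5, negative = 6.
Step 3: Under H0: P(positive) = 0.5, so the number of positives S ~ Bin(11, 0.5).
Step 4: Two-sided exact p-value = sum of Bin(11,0.5) probabilities at or below the observed probability = 1.000000.
Step 5: alpha = 0.05. fail to reject H0.

n_eff = 11, pos = 5, neg = 6, p = 1.000000, fail to reject H0.


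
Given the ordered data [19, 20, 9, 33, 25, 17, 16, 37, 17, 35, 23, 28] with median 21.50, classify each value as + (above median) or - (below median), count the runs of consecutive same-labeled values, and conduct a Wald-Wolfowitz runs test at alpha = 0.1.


Step 1: Compute median = 21.50; label A = above, B = below.
Labels in order: BBBAABBABAAA  (n_A = 6, n_B = 6)
Step 2: Count runs R = 6.
Step 3: Under H0 (random ordering), E[R] = 2*n_A*n_B/(n_A+n_B) + 1 = 2*6*6/12 + 1 = 7.0000.
        Var[R] = 2*n_A*n_B*(2*n_A*n_B - n_A - n_B) / ((n_A+n_B)^2 * (n_A+n_B-1)) = 4320/1584 = 2.7273.
        SD[R] = 1.6514.
Step 4: Continuity-corrected z = (R + 0.5 - E[R]) / SD[R] = (6 + 0.5 - 7.0000) / 1.6514 = -0.3028.
Step 5: Two-sided p-value via normal approximation = 2*(1 - Phi(|z|)) = 0.762069.
Step 6: alpha = 0.1. fail to reject H0.

R = 6, z = -0.3028, p = 0.762069, fail to reject H0.


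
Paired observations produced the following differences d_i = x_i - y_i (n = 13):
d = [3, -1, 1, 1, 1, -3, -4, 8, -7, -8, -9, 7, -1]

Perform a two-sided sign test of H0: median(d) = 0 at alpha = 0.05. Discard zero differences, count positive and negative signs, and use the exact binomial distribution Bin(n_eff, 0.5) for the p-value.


Step 1: Discard zero differences. Original n = 13; n_eff = number of nonzero differences = 13.
Nonzero differences (with sign): +3, -1, +1, +1, +1, -3, -4, +8, -7, -8, -9, +7, -1
Step 2: Count signs: positive = 6, negative = 7.
Step 3: Under H0: P(positive) = 0.5, so the number of positives S ~ Bin(13, 0.5).
Step 4: Two-sided exact p-value = sum of Bin(13,0.5) probabilities at or below the observed probability = 1.000000.
Step 5: alpha = 0.05. fail to reject H0.

n_eff = 13, pos = 6, neg = 7, p = 1.000000, fail to reject H0.


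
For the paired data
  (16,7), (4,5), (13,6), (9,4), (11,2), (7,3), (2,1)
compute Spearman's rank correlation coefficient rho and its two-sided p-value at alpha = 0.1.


Step 1: Rank x and y separately (midranks; no ties here).
rank(x): 16->7, 4->2, 13->6, 9->4, 11->5, 7->3, 2->1
rank(y): 7->7, 5->5, 6->6, 4->4, 2->2, 3->3, 1->1
Step 2: d_i = R_x(i) - R_y(i); compute d_i^2.
  (7-7)^2=0, (2-5)^2=9, (6-6)^2=0, (4-4)^2=0, (5-2)^2=9, (3-3)^2=0, (1-1)^2=0
sum(d^2) = 18.
Step 3: rho = 1 - 6*18 / (7*(7^2 - 1)) = 1 - 108/336 = 0.678571.
Step 4: Under H0, t = rho * sqrt((n-2)/(1-rho^2)) = 2.0657 ~ t(5).
Step 5: Two-sided p-value from the t-distribution with 5 df = 0.093750.
Step 6: alpha = 0.1. reject H0.

rho = 0.6786, p = 0.093750, reject H0 at alpha = 0.1.


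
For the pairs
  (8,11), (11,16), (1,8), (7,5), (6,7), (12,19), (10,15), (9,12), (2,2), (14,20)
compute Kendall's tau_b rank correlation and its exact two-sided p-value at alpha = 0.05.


Step 1: Enumerate the 45 unordered pairs (i,j) with i<j and classify each by sign(x_j-x_i) * sign(y_j-y_i).
  (1,2):dx=+3,dy=+5->C; (1,3):dx=-7,dy=-3->C; (1,4):dx=-1,dy=-6->C; (1,5):dx=-2,dy=-4->C
  (1,6):dx=+4,dy=+8->C; (1,7):dx=+2,dy=+4->C; (1,8):dx=+1,dy=+1->C; (1,9):dx=-6,dy=-9->C
  (1,10):dx=+6,dy=+9->C; (2,3):dx=-10,dy=-8->C; (2,4):dx=-4,dy=-11->C; (2,5):dx=-5,dy=-9->C
  (2,6):dx=+1,dy=+3->C; (2,7):dx=-1,dy=-1->C; (2,8):dx=-2,dy=-4->C; (2,9):dx=-9,dy=-14->C
  (2,10):dx=+3,dy=+4->C; (3,4):dx=+6,dy=-3->D; (3,5):dx=+5,dy=-1->D; (3,6):dx=+11,dy=+11->C
  (3,7):dx=+9,dy=+7->C; (3,8):dx=+8,dy=+4->C; (3,9):dx=+1,dy=-6->D; (3,10):dx=+13,dy=+12->C
  (4,5):dx=-1,dy=+2->D; (4,6):dx=+5,dy=+14->C; (4,7):dx=+3,dy=+10->C; (4,8):dx=+2,dy=+7->C
  (4,9):dx=-5,dy=-3->C; (4,10):dx=+7,dy=+15->C; (5,6):dx=+6,dy=+12->C; (5,7):dx=+4,dy=+8->C
  (5,8):dx=+3,dy=+5->C; (5,9):dx=-4,dy=-5->C; (5,10):dx=+8,dy=+13->C; (6,7):dx=-2,dy=-4->C
  (6,8):dx=-3,dy=-7->C; (6,9):dx=-10,dy=-17->C; (6,10):dx=+2,dy=+1->C; (7,8):dx=-1,dy=-3->C
  (7,9):dx=-8,dy=-13->C; (7,10):dx=+4,dy=+5->C; (8,9):dx=-7,dy=-10->C; (8,10):dx=+5,dy=+8->C
  (9,10):dx=+12,dy=+18->C
Step 2: C = 41, D = 4, total pairs = 45.
Step 3: tau = (C - D)/(n(n-1)/2) = (41 - 4)/45 = 0.822222.
Step 4: Exact two-sided p-value (enumerate n! = 3628800 permutations of y under H0): p = 0.000358.
Step 5: alpha = 0.05. reject H0.

tau_b = 0.8222 (C=41, D=4), p = 0.000358, reject H0.


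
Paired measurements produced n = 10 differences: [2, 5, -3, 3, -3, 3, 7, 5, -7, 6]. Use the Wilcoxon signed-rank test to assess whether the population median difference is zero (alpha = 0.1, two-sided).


Step 1: Drop any zero differences (none here) and take |d_i|.
|d| = [2, 5, 3, 3, 3, 3, 7, 5, 7, 6]
Step 2: Midrank |d_i| (ties get averaged ranks).
ranks: |2|->1, |5|->6.5, |3|->3.5, |3|->3.5, |3|->3.5, |3|->3.5, |7|->9.5, |5|->6.5, |7|->9.5, |6|->8
Step 3: Attach original signs; sum ranks with positive sign and with negative sign.
W+ = 1 + 6.5 + 3.5 + 3.5 + 9.5 + 6.5 + 8 = 38.5
W- = 3.5 + 3.5 + 9.5 = 16.5
(Check: W+ + W- = 55 should equal n(n+1)/2 = 55.)
Step 4: Test statistic W = min(W+, W-) = 16.5.
Step 5: Ties in |d|, so use the tie-corrected normal approximation.
        E[W] = n(n+1)/4 = 10*11/4 = 27.5.
        Tie groups: |d|=3 (t=4), |d|=5 (t=2), |d|=7 (t=2); sum(t^3 - t) = 72.
        Var[W] = n(n+1)(2n+1)/24 - sum(t^3-t)/48 = 2310/24 - 72/48 = 94.75.
        z = (W - E[W]) / sqrt(Var[W]) = (16.5 - 27.5) / 9.7340 = -1.1301.
        Two-sided p = 2*Phi(z) = 0.258449.
Step 6: alpha = 0.1. fail to reject H0.

W+ = 38.5, W- = 16.5, W = min = 16.5, p = 0.258449, fail to reject H0.


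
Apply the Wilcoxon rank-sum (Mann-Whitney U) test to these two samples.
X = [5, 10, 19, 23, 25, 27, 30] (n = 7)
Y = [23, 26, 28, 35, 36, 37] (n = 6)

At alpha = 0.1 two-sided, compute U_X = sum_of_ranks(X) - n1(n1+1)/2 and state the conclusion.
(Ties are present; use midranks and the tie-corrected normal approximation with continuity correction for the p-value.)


Step 1: Combine and sort all 13 observations; assign midranks.
sorted (value, group): (5,X), (10,X), (19,X), (23,X), (23,Y), (25,X), (26,Y), (27,X), (28,Y), (30,X), (35,Y), (36,Y), (37,Y)
ranks: 5->1, 10->2, 19->3, 23->4.5, 23->4.5, 25->6, 26->7, 27->8, 28->9, 30->10, 35->11, 36->12, 37->13
Step 2: Rank sum for X: R1 = 1 + 2 + 3 + 4.5 + 6 + 8 + 10 = 34.5.
Step 3: U_X = R1 - n1(n1+1)/2 = 34.5 - 7*8/2 = 34.5 - 28 = 6.5.
       U_Y = n1*n2 - U_X = 42 - 6.5 = 35.5.
Step 4: Ties are present, so use the tie-corrected normal approximation (with continuity correction) for the p-value.
Step 5: p-value = 0.045204; compare to alpha = 0.1. reject H0.

U_X = 6.5, p = 0.045204, reject H0 at alpha = 0.1.


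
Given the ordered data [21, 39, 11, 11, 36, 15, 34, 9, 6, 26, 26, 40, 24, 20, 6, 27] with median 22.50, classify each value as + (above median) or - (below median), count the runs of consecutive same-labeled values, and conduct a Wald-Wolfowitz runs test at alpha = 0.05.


Step 1: Compute median = 22.50; label A = above, B = below.
Labels in order: BABBABABBAAAABBA  (n_A = 8, n_B = 8)
Step 2: Count runs R = 10.
Step 3: Under H0 (random ordering), E[R] = 2*n_A*n_B/(n_A+n_B) + 1 = 2*8*8/16 + 1 = 9.0000.
        Var[R] = 2*n_A*n_B*(2*n_A*n_B - n_A - n_B) / ((n_A+n_B)^2 * (n_A+n_B-1)) = 14336/3840 = 3.7333.
        SD[R] = 1.9322.
Step 4: Continuity-corrected z = (R - 0.5 - E[R]) / SD[R] = (10 - 0.5 - 9.0000) / 1.9322 = 0.2588.
Step 5: Two-sided p-value via normal approximation = 2*(1 - Phi(|z|)) = 0.795809.
Step 6: alpha = 0.05. fail to reject H0.

R = 10, z = 0.2588, p = 0.795809, fail to reject H0.


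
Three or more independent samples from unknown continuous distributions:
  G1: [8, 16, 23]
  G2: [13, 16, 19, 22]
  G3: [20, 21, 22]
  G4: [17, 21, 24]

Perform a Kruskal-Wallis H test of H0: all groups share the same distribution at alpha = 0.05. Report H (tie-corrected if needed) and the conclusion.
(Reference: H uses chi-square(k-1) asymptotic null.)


Step 1: Combine all N = 13 observations and assign midranks.
sorted (value, group, rank): (8,G1,1), (13,G2,2), (16,G1,3.5), (16,G2,3.5), (17,G4,5), (19,G2,6), (20,G3,7), (21,G3,8.5), (21,G4,8.5), (22,G2,10.5), (22,G3,10.5), (23,G1,12), (24,G4,13)
Step 2: Sum ranks within each group.
R_1 = 16.5 (n_1 = 3)
R_2 = 22 (n_2 = 4)
R_3 = 26 (n_3 = 3)
R_4 = 26.5 (n_4 = 3)
Step 3: H = 12/(N(N+1)) * sum(R_i^2/n_i) - 3(N+1)
     = 12/(13*14) * (16.5^2/3 + 22^2/4 + 26^2/3 + 26.5^2/3) - 3*14
     = 0.065934 * 671.167 - 42
     = 2.252747.
Step 4: Ties present; correction factor C = 1 - 18/(13^3 - 13) = 0.991758. Corrected H = 2.252747 / 0.991758 = 2.271468.
Step 5: Under H0, H ~ chi^2(3); p-value = 0.518009.
Step 6: alpha = 0.05. fail to reject H0.

H = 2.2715, df = 3, p = 0.518009, fail to reject H0.


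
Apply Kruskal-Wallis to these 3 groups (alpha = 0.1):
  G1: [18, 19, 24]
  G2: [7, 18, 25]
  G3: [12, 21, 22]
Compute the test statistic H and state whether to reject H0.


Step 1: Combine all N = 9 observations and assign midranks.
sorted (value, group, rank): (7,G2,1), (12,G3,2), (18,G1,3.5), (18,G2,3.5), (19,G1,5), (21,G3,6), (22,G3,7), (24,G1,8), (25,G2,9)
Step 2: Sum ranks within each group.
R_1 = 16.5 (n_1 = 3)
R_2 = 13.5 (n_2 = 3)
R_3 = 15 (n_3 = 3)
Step 3: H = 12/(N(N+1)) * sum(R_i^2/n_i) - 3(N+1)
     = 12/(9*10) * (16.5^2/3 + 13.5^2/3 + 15^2/3) - 3*10
     = 0.133333 * 226.5 - 30
     = 0.200000.
Step 4: Ties present; correction factor C = 1 - 6/(9^3 - 9) = 0.991667. Corrected H = 0.200000 / 0.991667 = 0.201681.
Step 5: Under H0, H ~ chi^2(2); p-value = 0.904077.
Step 6: alpha = 0.1. fail to reject H0.

H = 0.2017, df = 2, p = 0.904077, fail to reject H0.


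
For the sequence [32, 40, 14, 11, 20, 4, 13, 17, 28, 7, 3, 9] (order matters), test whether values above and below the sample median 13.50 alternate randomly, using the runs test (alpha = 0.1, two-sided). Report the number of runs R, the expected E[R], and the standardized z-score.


Step 1: Compute median = 13.50; label A = above, B = below.
Labels in order: AAABABBAABBB  (n_A = 6, n_B = 6)
Step 2: Count runs R = 6.
Step 3: Under H0 (random ordering), E[R] = 2*n_A*n_B/(n_A+n_B) + 1 = 2*6*6/12 + 1 = 7.0000.
        Var[R] = 2*n_A*n_B*(2*n_A*n_B - n_A - n_B) / ((n_A+n_B)^2 * (n_A+n_B-1)) = 4320/1584 = 2.7273.
        SD[R] = 1.6514.
Step 4: Continuity-corrected z = (R + 0.5 - E[R]) / SD[R] = (6 + 0.5 - 7.0000) / 1.6514 = -0.3028.
Step 5: Two-sided p-value via normal approximation = 2*(1 - Phi(|z|)) = 0.762069.
Step 6: alpha = 0.1. fail to reject H0.

R = 6, z = -0.3028, p = 0.762069, fail to reject H0.


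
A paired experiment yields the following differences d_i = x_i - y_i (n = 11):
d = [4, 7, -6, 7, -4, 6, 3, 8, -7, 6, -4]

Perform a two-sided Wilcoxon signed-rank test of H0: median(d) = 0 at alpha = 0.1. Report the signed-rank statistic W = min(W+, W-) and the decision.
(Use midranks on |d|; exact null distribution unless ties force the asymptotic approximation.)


Step 1: Drop any zero differences (none here) and take |d_i|.
|d| = [4, 7, 6, 7, 4, 6, 3, 8, 7, 6, 4]
Step 2: Midrank |d_i| (ties get averaged ranks).
ranks: |4|->3, |7|->9, |6|->6, |7|->9, |4|->3, |6|->6, |3|->1, |8|->11, |7|->9, |6|->6, |4|->3
Step 3: Attach original signs; sum ranks with positive sign and with negative sign.
W+ = 3 + 9 + 9 + 6 + 1 + 11 + 6 = 45
W- = 6 + 3 + 9 + 3 = 21
(Check: W+ + W- = 66 should equal n(n+1)/2 = 66.)
Step 4: Test statistic W = min(W+, W-) = 21.
Step 5: Ties in |d|, so use the tie-corrected normal approximation.
        E[W] = n(n+1)/4 = 11*12/4 = 33.
        Tie groups: |d|=4 (t=3), |d|=6 (t=3), |d|=7 (t=3); sum(t^3 - t) = 72.
        Var[W] = n(n+1)(2n+1)/24 - sum(t^3-t)/48 = 3036/24 - 72/48 = 125.
        z = (W - E[W]) / sqrt(Var[W]) = (21 - 33) / 11.1803 = -1.0733.
        Two-sided p = 2*Phi(z) = 0.283131.
Step 6: alpha = 0.1. fail to reject H0.

W+ = 45, W- = 21, W = min = 21, p = 0.283131, fail to reject H0.


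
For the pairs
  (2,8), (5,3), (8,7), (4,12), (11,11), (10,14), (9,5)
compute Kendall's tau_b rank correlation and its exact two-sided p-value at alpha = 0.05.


Step 1: Enumerate the 21 unordered pairs (i,j) with i<j and classify each by sign(x_j-x_i) * sign(y_j-y_i).
  (1,2):dx=+3,dy=-5->D; (1,3):dx=+6,dy=-1->D; (1,4):dx=+2,dy=+4->C; (1,5):dx=+9,dy=+3->C
  (1,6):dx=+8,dy=+6->C; (1,7):dx=+7,dy=-3->D; (2,3):dx=+3,dy=+4->C; (2,4):dx=-1,dy=+9->D
  (2,5):dx=+6,dy=+8->C; (2,6):dx=+5,dy=+11->C; (2,7):dx=+4,dy=+2->C; (3,4):dx=-4,dy=+5->D
  (3,5):dx=+3,dy=+4->C; (3,6):dx=+2,dy=+7->C; (3,7):dx=+1,dy=-2->D; (4,5):dx=+7,dy=-1->D
  (4,6):dx=+6,dy=+2->C; (4,7):dx=+5,dy=-7->D; (5,6):dx=-1,dy=+3->D; (5,7):dx=-2,dy=-6->C
  (6,7):dx=-1,dy=-9->C
Step 2: C = 12, D = 9, total pairs = 21.
Step 3: tau = (C - D)/(n(n-1)/2) = (12 - 9)/21 = 0.142857.
Step 4: Exact two-sided p-value (enumerate n! = 5040 permutations of y under H0): p = 0.772619.
Step 5: alpha = 0.05. fail to reject H0.

tau_b = 0.1429 (C=12, D=9), p = 0.772619, fail to reject H0.


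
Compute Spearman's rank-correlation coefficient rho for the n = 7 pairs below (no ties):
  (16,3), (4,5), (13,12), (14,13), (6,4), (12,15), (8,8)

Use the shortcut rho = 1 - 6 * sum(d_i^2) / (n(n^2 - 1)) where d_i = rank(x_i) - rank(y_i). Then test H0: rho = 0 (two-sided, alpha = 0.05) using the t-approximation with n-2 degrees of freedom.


Step 1: Rank x and y separately (midranks; no ties here).
rank(x): 16->7, 4->1, 13->5, 14->6, 6->2, 12->4, 8->3
rank(y): 3->1, 5->3, 12->5, 13->6, 4->2, 15->7, 8->4
Step 2: d_i = R_x(i) - R_y(i); compute d_i^2.
  (7-1)^2=36, (1-3)^2=4, (5-5)^2=0, (6-6)^2=0, (2-2)^2=0, (4-7)^2=9, (3-4)^2=1
sum(d^2) = 50.
Step 3: rho = 1 - 6*50 / (7*(7^2 - 1)) = 1 - 300/336 = 0.107143.
Step 4: Under H0, t = rho * sqrt((n-2)/(1-rho^2)) = 0.2410 ~ t(5).
Step 5: Two-sided p-value from the t-distribution with 5 df = 0.819151.
Step 6: alpha = 0.05. fail to reject H0.

rho = 0.1071, p = 0.819151, fail to reject H0 at alpha = 0.05.


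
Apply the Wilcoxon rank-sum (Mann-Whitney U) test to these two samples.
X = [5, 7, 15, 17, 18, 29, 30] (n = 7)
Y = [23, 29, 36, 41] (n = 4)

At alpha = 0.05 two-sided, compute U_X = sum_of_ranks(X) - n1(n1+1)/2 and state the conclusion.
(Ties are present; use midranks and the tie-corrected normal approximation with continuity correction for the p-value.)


Step 1: Combine and sort all 11 observations; assign midranks.
sorted (value, group): (5,X), (7,X), (15,X), (17,X), (18,X), (23,Y), (29,X), (29,Y), (30,X), (36,Y), (41,Y)
ranks: 5->1, 7->2, 15->3, 17->4, 18->5, 23->6, 29->7.5, 29->7.5, 30->9, 36->10, 41->11
Step 2: Rank sum for X: R1 = 1 + 2 + 3 + 4 + 5 + 7.5 + 9 = 31.5.
Step 3: U_X = R1 - n1(n1+1)/2 = 31.5 - 7*8/2 = 31.5 - 28 = 3.5.
       U_Y = n1*n2 - U_X = 28 - 3.5 = 24.5.
Step 4: Ties are present, so use the tie-corrected normal approximation (with continuity correction) for the p-value.
Step 5: p-value = 0.058207; compare to alpha = 0.05. fail to reject H0.

U_X = 3.5, p = 0.058207, fail to reject H0 at alpha = 0.05.


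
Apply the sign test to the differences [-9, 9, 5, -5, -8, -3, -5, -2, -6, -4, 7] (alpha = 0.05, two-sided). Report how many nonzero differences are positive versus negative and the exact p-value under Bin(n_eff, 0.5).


Step 1: Discard zero differences. Original n = 11; n_eff = number of nonzero differences = 11.
Nonzero differences (with sign): -9, +9, +5, -5, -8, -3, -5, -2, -6, -4, +7
Step 2: Count signs: positive = 3, negative = 8.
Step 3: Under H0: P(positive) = 0.5, so the number of positives S ~ Bin(11, 0.5).
Step 4: Two-sided exact p-value = sum of Bin(11,0.5) probabilities at or below the observed probability = 0.226562.
Step 5: alpha = 0.05. fail to reject H0.

n_eff = 11, pos = 3, neg = 8, p = 0.226562, fail to reject H0.


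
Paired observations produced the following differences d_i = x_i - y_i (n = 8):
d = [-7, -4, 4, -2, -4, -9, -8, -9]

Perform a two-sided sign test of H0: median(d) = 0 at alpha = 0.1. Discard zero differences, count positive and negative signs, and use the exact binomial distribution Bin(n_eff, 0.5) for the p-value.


Step 1: Discard zero differences. Original n = 8; n_eff = number of nonzero differences = 8.
Nonzero differences (with sign): -7, -4, +4, -2, -4, -9, -8, -9
Step 2: Count signs: positive = 1, negative = 7.
Step 3: Under H0: P(positive) = 0.5, so the number of positives S ~ Bin(8, 0.5).
Step 4: Two-sided exact p-value = sum of Bin(8,0.5) probabilities at or below the observed probability = 0.070312.
Step 5: alpha = 0.1. reject H0.

n_eff = 8, pos = 1, neg = 7, p = 0.070312, reject H0.


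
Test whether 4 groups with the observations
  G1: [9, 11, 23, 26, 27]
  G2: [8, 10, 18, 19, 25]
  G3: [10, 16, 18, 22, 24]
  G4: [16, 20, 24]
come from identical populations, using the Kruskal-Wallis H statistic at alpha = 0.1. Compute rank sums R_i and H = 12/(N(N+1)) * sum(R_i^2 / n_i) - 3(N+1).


Step 1: Combine all N = 18 observations and assign midranks.
sorted (value, group, rank): (8,G2,1), (9,G1,2), (10,G2,3.5), (10,G3,3.5), (11,G1,5), (16,G3,6.5), (16,G4,6.5), (18,G2,8.5), (18,G3,8.5), (19,G2,10), (20,G4,11), (22,G3,12), (23,G1,13), (24,G3,14.5), (24,G4,14.5), (25,G2,16), (26,G1,17), (27,G1,18)
Step 2: Sum ranks within each group.
R_1 = 55 (n_1 = 5)
R_2 = 39 (n_2 = 5)
R_3 = 45 (n_3 = 5)
R_4 = 32 (n_4 = 3)
Step 3: H = 12/(N(N+1)) * sum(R_i^2/n_i) - 3(N+1)
     = 12/(18*19) * (55^2/5 + 39^2/5 + 45^2/5 + 32^2/3) - 3*19
     = 0.035088 * 1655.53 - 57
     = 1.088889.
Step 4: Ties present; correction factor C = 1 - 24/(18^3 - 18) = 0.995872. Corrected H = 1.088889 / 0.995872 = 1.093402.
Step 5: Under H0, H ~ chi^2(3); p-value = 0.778667.
Step 6: alpha = 0.1. fail to reject H0.

H = 1.0934, df = 3, p = 0.778667, fail to reject H0.


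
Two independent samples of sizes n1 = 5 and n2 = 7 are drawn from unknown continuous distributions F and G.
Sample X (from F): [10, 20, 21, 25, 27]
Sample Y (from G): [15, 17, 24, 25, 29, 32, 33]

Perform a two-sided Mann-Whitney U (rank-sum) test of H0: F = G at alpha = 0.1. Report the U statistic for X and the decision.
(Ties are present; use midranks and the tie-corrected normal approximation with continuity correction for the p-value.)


Step 1: Combine and sort all 12 observations; assign midranks.
sorted (value, group): (10,X), (15,Y), (17,Y), (20,X), (21,X), (24,Y), (25,X), (25,Y), (27,X), (29,Y), (32,Y), (33,Y)
ranks: 10->1, 15->2, 17->3, 20->4, 21->5, 24->6, 25->7.5, 25->7.5, 27->9, 29->10, 32->11, 33->12
Step 2: Rank sum for X: R1 = 1 + 4 + 5 + 7.5 + 9 = 26.5.
Step 3: U_X = R1 - n1(n1+1)/2 = 26.5 - 5*6/2 = 26.5 - 15 = 11.5.
       U_Y = n1*n2 - U_X = 35 - 11.5 = 23.5.
Step 4: Ties are present, so use the tie-corrected normal approximation (with continuity correction) for the p-value.
Step 5: p-value = 0.370914; compare to alpha = 0.1. fail to reject H0.

U_X = 11.5, p = 0.370914, fail to reject H0 at alpha = 0.1.


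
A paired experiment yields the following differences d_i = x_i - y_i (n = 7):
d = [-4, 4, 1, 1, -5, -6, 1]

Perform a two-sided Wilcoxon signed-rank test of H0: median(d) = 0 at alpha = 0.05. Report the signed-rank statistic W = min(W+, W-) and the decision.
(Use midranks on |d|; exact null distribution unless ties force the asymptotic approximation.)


Step 1: Drop any zero differences (none here) and take |d_i|.
|d| = [4, 4, 1, 1, 5, 6, 1]
Step 2: Midrank |d_i| (ties get averaged ranks).
ranks: |4|->4.5, |4|->4.5, |1|->2, |1|->2, |5|->6, |6|->7, |1|->2
Step 3: Attach original signs; sum ranks with positive sign and with negative sign.
W+ = 4.5 + 2 + 2 + 2 = 10.5
W- = 4.5 + 6 + 7 = 17.5
(Check: W+ + W- = 28 should equal n(n+1)/2 = 28.)
Step 4: Test statistic W = min(W+, W-) = 10.5.
Step 5: Ties in |d|, so use the tie-corrected normal approximation.
        E[W] = n(n+1)/4 = 7*8/4 = 14.
        Tie groups: |d|=1 (t=3), |d|=4 (t=2); sum(t^3 - t) = 30.
        Var[W] = n(n+1)(2n+1)/24 - sum(t^3-t)/48 = 840/24 - 30/48 = 34.375.
        z = (W - E[W]) / sqrt(Var[W]) = (10.5 - 14) / 5.8630 = -0.5970.
        Two-sided p = 2*Phi(z) = 0.550533.
Step 6: alpha = 0.05. fail to reject H0.

W+ = 10.5, W- = 17.5, W = min = 10.5, p = 0.550533, fail to reject H0.


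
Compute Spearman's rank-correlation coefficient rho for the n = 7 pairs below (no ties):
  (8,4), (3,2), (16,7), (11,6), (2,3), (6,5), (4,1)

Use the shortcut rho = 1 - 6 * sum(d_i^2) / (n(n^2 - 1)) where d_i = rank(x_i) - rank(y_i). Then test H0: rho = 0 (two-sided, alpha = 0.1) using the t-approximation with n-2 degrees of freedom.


Step 1: Rank x and y separately (midranks; no ties here).
rank(x): 8->5, 3->2, 16->7, 11->6, 2->1, 6->4, 4->3
rank(y): 4->4, 2->2, 7->7, 6->6, 3->3, 5->5, 1->1
Step 2: d_i = R_x(i) - R_y(i); compute d_i^2.
  (5-4)^2=1, (2-2)^2=0, (7-7)^2=0, (6-6)^2=0, (1-3)^2=4, (4-5)^2=1, (3-1)^2=4
sum(d^2) = 10.
Step 3: rho = 1 - 6*10 / (7*(7^2 - 1)) = 1 - 60/336 = 0.821429.
Step 4: Under H0, t = rho * sqrt((n-2)/(1-rho^2)) = 3.2206 ~ t(5).
Step 5: Two-sided p-value from the t-distribution with 5 df = 0.023449.
Step 6: alpha = 0.1. reject H0.

rho = 0.8214, p = 0.023449, reject H0 at alpha = 0.1.


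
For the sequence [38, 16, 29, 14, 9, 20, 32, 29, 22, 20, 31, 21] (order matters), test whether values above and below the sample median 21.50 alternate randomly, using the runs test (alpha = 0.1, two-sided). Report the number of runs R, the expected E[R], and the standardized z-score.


Step 1: Compute median = 21.50; label A = above, B = below.
Labels in order: ABABBBAAABAB  (n_A = 6, n_B = 6)
Step 2: Count runs R = 8.
Step 3: Under H0 (random ordering), E[R] = 2*n_A*n_B/(n_A+n_B) + 1 = 2*6*6/12 + 1 = 7.0000.
        Var[R] = 2*n_A*n_B*(2*n_A*n_B - n_A - n_B) / ((n_A+n_B)^2 * (n_A+n_B-1)) = 4320/1584 = 2.7273.
        SD[R] = 1.6514.
Step 4: Continuity-corrected z = (R - 0.5 - E[R]) / SD[R] = (8 - 0.5 - 7.0000) / 1.6514 = 0.3028.
Step 5: Two-sided p-value via normal approximation = 2*(1 - Phi(|z|)) = 0.762069.
Step 6: alpha = 0.1. fail to reject H0.

R = 8, z = 0.3028, p = 0.762069, fail to reject H0.


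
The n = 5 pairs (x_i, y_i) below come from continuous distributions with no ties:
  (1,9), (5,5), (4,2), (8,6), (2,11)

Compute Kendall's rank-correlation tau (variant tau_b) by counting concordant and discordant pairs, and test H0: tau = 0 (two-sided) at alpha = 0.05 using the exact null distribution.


Step 1: Enumerate the 10 unordered pairs (i,j) with i<j and classify each by sign(x_j-x_i) * sign(y_j-y_i).
  (1,2):dx=+4,dy=-4->D; (1,3):dx=+3,dy=-7->D; (1,4):dx=+7,dy=-3->D; (1,5):dx=+1,dy=+2->C
  (2,3):dx=-1,dy=-3->C; (2,4):dx=+3,dy=+1->C; (2,5):dx=-3,dy=+6->D; (3,4):dx=+4,dy=+4->C
  (3,5):dx=-2,dy=+9->D; (4,5):dx=-6,dy=+5->D
Step 2: C = 4, D = 6, total pairs = 10.
Step 3: tau = (C - D)/(n(n-1)/2) = (4 - 6)/10 = -0.200000.
Step 4: Exact two-sided p-value (enumerate n! = 120 permutations of y under H0): p = 0.816667.
Step 5: alpha = 0.05. fail to reject H0.

tau_b = -0.2000 (C=4, D=6), p = 0.816667, fail to reject H0.


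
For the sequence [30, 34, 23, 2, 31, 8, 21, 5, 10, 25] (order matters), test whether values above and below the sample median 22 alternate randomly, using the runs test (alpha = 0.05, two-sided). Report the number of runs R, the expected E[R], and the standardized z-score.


Step 1: Compute median = 22; label A = above, B = below.
Labels in order: AAABABBBBA  (n_A = 5, n_B = 5)
Step 2: Count runs R = 5.
Step 3: Under H0 (random ordering), E[R] = 2*n_A*n_B/(n_A+n_B) + 1 = 2*5*5/10 + 1 = 6.0000.
        Var[R] = 2*n_A*n_B*(2*n_A*n_B - n_A - n_B) / ((n_A+n_B)^2 * (n_A+n_B-1)) = 2000/900 = 2.2222.
        SD[R] = 1.4907.
Step 4: Continuity-corrected z = (R + 0.5 - E[R]) / SD[R] = (5 + 0.5 - 6.0000) / 1.4907 = -0.3354.
Step 5: Two-sided p-value via normal approximation = 2*(1 - Phi(|z|)) = 0.737316.
Step 6: alpha = 0.05. fail to reject H0.

R = 5, z = -0.3354, p = 0.737316, fail to reject H0.


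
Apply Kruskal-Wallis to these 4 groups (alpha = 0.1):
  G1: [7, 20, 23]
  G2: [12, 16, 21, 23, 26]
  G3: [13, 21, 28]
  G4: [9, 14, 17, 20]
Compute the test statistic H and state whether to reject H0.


Step 1: Combine all N = 15 observations and assign midranks.
sorted (value, group, rank): (7,G1,1), (9,G4,2), (12,G2,3), (13,G3,4), (14,G4,5), (16,G2,6), (17,G4,7), (20,G1,8.5), (20,G4,8.5), (21,G2,10.5), (21,G3,10.5), (23,G1,12.5), (23,G2,12.5), (26,G2,14), (28,G3,15)
Step 2: Sum ranks within each group.
R_1 = 22 (n_1 = 3)
R_2 = 46 (n_2 = 5)
R_3 = 29.5 (n_3 = 3)
R_4 = 22.5 (n_4 = 4)
Step 3: H = 12/(N(N+1)) * sum(R_i^2/n_i) - 3(N+1)
     = 12/(15*16) * (22^2/3 + 46^2/5 + 29.5^2/3 + 22.5^2/4) - 3*16
     = 0.050000 * 1001.18 - 48
     = 2.058958.
Step 4: Ties present; correction factor C = 1 - 18/(15^3 - 15) = 0.994643. Corrected H = 2.058958 / 0.994643 = 2.070048.
Step 5: Under H0, H ~ chi^2(3); p-value = 0.557996.
Step 6: alpha = 0.1. fail to reject H0.

H = 2.0700, df = 3, p = 0.557996, fail to reject H0.


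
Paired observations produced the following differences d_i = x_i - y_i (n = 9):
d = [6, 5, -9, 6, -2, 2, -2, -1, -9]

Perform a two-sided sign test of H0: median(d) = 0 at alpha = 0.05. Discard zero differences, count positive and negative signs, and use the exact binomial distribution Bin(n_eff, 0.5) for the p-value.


Step 1: Discard zero differences. Original n = 9; n_eff = number of nonzero differences = 9.
Nonzero differences (with sign): +6, +5, -9, +6, -2, +2, -2, -1, -9
Step 2: Count signs: positive = 4, negative = 5.
Step 3: Under H0: P(positive) = 0.5, so the number of positives S ~ Bin(9, 0.5).
Step 4: Two-sided exact p-value = sum of Bin(9,0.5) probabilities at or below the observed probability = 1.000000.
Step 5: alpha = 0.05. fail to reject H0.

n_eff = 9, pos = 4, neg = 5, p = 1.000000, fail to reject H0.


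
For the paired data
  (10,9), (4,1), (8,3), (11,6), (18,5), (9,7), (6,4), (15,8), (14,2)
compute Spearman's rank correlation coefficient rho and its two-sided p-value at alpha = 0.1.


Step 1: Rank x and y separately (midranks; no ties here).
rank(x): 10->5, 4->1, 8->3, 11->6, 18->9, 9->4, 6->2, 15->8, 14->7
rank(y): 9->9, 1->1, 3->3, 6->6, 5->5, 7->7, 4->4, 8->8, 2->2
Step 2: d_i = R_x(i) - R_y(i); compute d_i^2.
  (5-9)^2=16, (1-1)^2=0, (3-3)^2=0, (6-6)^2=0, (9-5)^2=16, (4-7)^2=9, (2-4)^2=4, (8-8)^2=0, (7-2)^2=25
sum(d^2) = 70.
Step 3: rho = 1 - 6*70 / (9*(9^2 - 1)) = 1 - 420/720 = 0.416667.
Step 4: Under H0, t = rho * sqrt((n-2)/(1-rho^2)) = 1.2127 ~ t(7).
Step 5: Two-sided p-value from the t-distribution with 7 df = 0.264586.
Step 6: alpha = 0.1. fail to reject H0.

rho = 0.4167, p = 0.264586, fail to reject H0 at alpha = 0.1.


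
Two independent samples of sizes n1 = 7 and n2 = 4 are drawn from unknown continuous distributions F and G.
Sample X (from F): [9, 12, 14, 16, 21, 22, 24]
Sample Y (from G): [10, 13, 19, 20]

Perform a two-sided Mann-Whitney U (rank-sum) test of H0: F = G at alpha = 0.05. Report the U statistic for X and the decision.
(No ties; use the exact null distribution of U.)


Step 1: Combine and sort all 11 observations; assign midranks.
sorted (value, group): (9,X), (10,Y), (12,X), (13,Y), (14,X), (16,X), (19,Y), (20,Y), (21,X), (22,X), (24,X)
ranks: 9->1, 10->2, 12->3, 13->4, 14->5, 16->6, 19->7, 20->8, 21->9, 22->10, 24->11
Step 2: Rank sum for X: R1 = 1 + 3 + 5 + 6 + 9 + 10 + 11 = 45.
Step 3: U_X = R1 - n1(n1+1)/2 = 45 - 7*8/2 = 45 - 28 = 17.
       U_Y = n1*n2 - U_X = 28 - 17 = 11.
Step 4: No ties, so the exact null distribution of U (based on enumerating the C(11,7) = 330 equally likely rank assignments) gives the two-sided p-value.
Step 5: p-value = 0.648485; compare to alpha = 0.05. fail to reject H0.

U_X = 17, p = 0.648485, fail to reject H0 at alpha = 0.05.


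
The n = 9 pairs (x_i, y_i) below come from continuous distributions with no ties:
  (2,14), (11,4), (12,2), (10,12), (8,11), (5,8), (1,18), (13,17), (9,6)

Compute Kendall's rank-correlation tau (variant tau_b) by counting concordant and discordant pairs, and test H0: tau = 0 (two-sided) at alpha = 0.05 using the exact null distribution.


Step 1: Enumerate the 36 unordered pairs (i,j) with i<j and classify each by sign(x_j-x_i) * sign(y_j-y_i).
  (1,2):dx=+9,dy=-10->D; (1,3):dx=+10,dy=-12->D; (1,4):dx=+8,dy=-2->D; (1,5):dx=+6,dy=-3->D
  (1,6):dx=+3,dy=-6->D; (1,7):dx=-1,dy=+4->D; (1,8):dx=+11,dy=+3->C; (1,9):dx=+7,dy=-8->D
  (2,3):dx=+1,dy=-2->D; (2,4):dx=-1,dy=+8->D; (2,5):dx=-3,dy=+7->D; (2,6):dx=-6,dy=+4->D
  (2,7):dx=-10,dy=+14->D; (2,8):dx=+2,dy=+13->C; (2,9):dx=-2,dy=+2->D; (3,4):dx=-2,dy=+10->D
  (3,5):dx=-4,dy=+9->D; (3,6):dx=-7,dy=+6->D; (3,7):dx=-11,dy=+16->D; (3,8):dx=+1,dy=+15->C
  (3,9):dx=-3,dy=+4->D; (4,5):dx=-2,dy=-1->C; (4,6):dx=-5,dy=-4->C; (4,7):dx=-9,dy=+6->D
  (4,8):dx=+3,dy=+5->C; (4,9):dx=-1,dy=-6->C; (5,6):dx=-3,dy=-3->C; (5,7):dx=-7,dy=+7->D
  (5,8):dx=+5,dy=+6->C; (5,9):dx=+1,dy=-5->D; (6,7):dx=-4,dy=+10->D; (6,8):dx=+8,dy=+9->C
  (6,9):dx=+4,dy=-2->D; (7,8):dx=+12,dy=-1->D; (7,9):dx=+8,dy=-12->D; (8,9):dx=-4,dy=-11->C
Step 2: C = 11, D = 25, total pairs = 36.
Step 3: tau = (C - D)/(n(n-1)/2) = (11 - 25)/36 = -0.388889.
Step 4: Exact two-sided p-value (enumerate n! = 362880 permutations of y under H0): p = 0.180181.
Step 5: alpha = 0.05. fail to reject H0.

tau_b = -0.3889 (C=11, D=25), p = 0.180181, fail to reject H0.


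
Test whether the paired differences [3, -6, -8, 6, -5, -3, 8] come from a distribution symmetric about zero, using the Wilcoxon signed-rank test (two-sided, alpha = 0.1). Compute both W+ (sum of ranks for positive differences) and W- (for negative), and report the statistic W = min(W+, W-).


Step 1: Drop any zero differences (none here) and take |d_i|.
|d| = [3, 6, 8, 6, 5, 3, 8]
Step 2: Midrank |d_i| (ties get averaged ranks).
ranks: |3|->1.5, |6|->4.5, |8|->6.5, |6|->4.5, |5|->3, |3|->1.5, |8|->6.5
Step 3: Attach original signs; sum ranks with positive sign and with negative sign.
W+ = 1.5 + 4.5 + 6.5 = 12.5
W- = 4.5 + 6.5 + 3 + 1.5 = 15.5
(Check: W+ + W- = 28 should equal n(n+1)/2 = 28.)
Step 4: Test statistic W = min(W+, W-) = 12.5.
Step 5: Ties in |d|, so use the tie-corrected normal approximation.
        E[W] = n(n+1)/4 = 7*8/4 = 14.
        Tie groups: |d|=3 (t=2), |d|=6 (t=2), |d|=8 (t=2); sum(t^3 - t) = 18.
        Var[W] = n(n+1)(2n+1)/24 - sum(t^3-t)/48 = 840/24 - 18/48 = 34.625.
        z = (W - E[W]) / sqrt(Var[W]) = (12.5 - 14) / 5.8843 = -0.2549.
        Two-sided p = 2*Phi(z) = 0.798788.
Step 6: alpha = 0.1. fail to reject H0.

W+ = 12.5, W- = 15.5, W = min = 12.5, p = 0.798788, fail to reject H0.


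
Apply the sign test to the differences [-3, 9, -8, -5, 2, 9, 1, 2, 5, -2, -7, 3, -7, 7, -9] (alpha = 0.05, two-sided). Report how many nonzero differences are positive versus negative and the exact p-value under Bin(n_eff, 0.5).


Step 1: Discard zero differences. Original n = 15; n_eff = number of nonzero differences = 15.
Nonzero differences (with sign): -3, +9, -8, -5, +2, +9, +1, +2, +5, -2, -7, +3, -7, +7, -9
Step 2: Count signs: positive = 8, negative = 7.
Step 3: Under H0: P(positive) = 0.5, so the number of positives S ~ Bin(15, 0.5).
Step 4: Two-sided exact p-value = sum of Bin(15,0.5) probabilities at or below the observed probability = 1.000000.
Step 5: alpha = 0.05. fail to reject H0.

n_eff = 15, pos = 8, neg = 7, p = 1.000000, fail to reject H0.


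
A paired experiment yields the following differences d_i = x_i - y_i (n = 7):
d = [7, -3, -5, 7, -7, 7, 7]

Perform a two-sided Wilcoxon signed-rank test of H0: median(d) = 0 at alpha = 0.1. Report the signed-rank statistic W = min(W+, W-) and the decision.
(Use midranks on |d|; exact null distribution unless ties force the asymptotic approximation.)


Step 1: Drop any zero differences (none here) and take |d_i|.
|d| = [7, 3, 5, 7, 7, 7, 7]
Step 2: Midrank |d_i| (ties get averaged ranks).
ranks: |7|->5, |3|->1, |5|->2, |7|->5, |7|->5, |7|->5, |7|->5
Step 3: Attach original signs; sum ranks with positive sign and with negative sign.
W+ = 5 + 5 + 5 + 5 = 20
W- = 1 + 2 + 5 = 8
(Check: W+ + W- = 28 should equal n(n+1)/2 = 28.)
Step 4: Test statistic W = min(W+, W-) = 8.
Step 5: Ties in |d|, so use the tie-corrected normal approximation.
        E[W] = n(n+1)/4 = 7*8/4 = 14.
        Tie groups: |d|=7 (t=5); sum(t^3 - t) = 120.
        Var[W] = n(n+1)(2n+1)/24 - sum(t^3-t)/48 = 840/24 - 120/48 = 32.5.
        z = (W - E[W]) / sqrt(Var[W]) = (8 - 14) / 5.7009 = -1.0525.
        Two-sided p = 2*Phi(z) = 0.292584.
Step 6: alpha = 0.1. fail to reject H0.

W+ = 20, W- = 8, W = min = 8, p = 0.292584, fail to reject H0.


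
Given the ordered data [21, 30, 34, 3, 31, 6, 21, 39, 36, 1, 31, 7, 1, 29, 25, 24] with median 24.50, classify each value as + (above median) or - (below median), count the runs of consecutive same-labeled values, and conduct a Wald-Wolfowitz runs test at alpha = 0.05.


Step 1: Compute median = 24.50; label A = above, B = below.
Labels in order: BAABABBAABABBAAB  (n_A = 8, n_B = 8)
Step 2: Count runs R = 11.
Step 3: Under H0 (random ordering), E[R] = 2*n_A*n_B/(n_A+n_B) + 1 = 2*8*8/16 + 1 = 9.0000.
        Var[R] = 2*n_A*n_B*(2*n_A*n_B - n_A - n_B) / ((n_A+n_B)^2 * (n_A+n_B-1)) = 14336/3840 = 3.7333.
        SD[R] = 1.9322.
Step 4: Continuity-corrected z = (R - 0.5 - E[R]) / SD[R] = (11 - 0.5 - 9.0000) / 1.9322 = 0.7763.
Step 5: Two-sided p-value via normal approximation = 2*(1 - Phi(|z|)) = 0.437558.
Step 6: alpha = 0.05. fail to reject H0.

R = 11, z = 0.7763, p = 0.437558, fail to reject H0.


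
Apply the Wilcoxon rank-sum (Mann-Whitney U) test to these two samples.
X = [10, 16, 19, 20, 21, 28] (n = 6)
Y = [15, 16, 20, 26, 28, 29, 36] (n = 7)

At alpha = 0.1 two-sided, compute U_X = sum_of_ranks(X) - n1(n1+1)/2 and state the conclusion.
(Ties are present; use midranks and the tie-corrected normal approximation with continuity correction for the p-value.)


Step 1: Combine and sort all 13 observations; assign midranks.
sorted (value, group): (10,X), (15,Y), (16,X), (16,Y), (19,X), (20,X), (20,Y), (21,X), (26,Y), (28,X), (28,Y), (29,Y), (36,Y)
ranks: 10->1, 15->2, 16->3.5, 16->3.5, 19->5, 20->6.5, 20->6.5, 21->8, 26->9, 28->10.5, 28->10.5, 29->12, 36->13
Step 2: Rank sum for X: R1 = 1 + 3.5 + 5 + 6.5 + 8 + 10.5 = 34.5.
Step 3: U_X = R1 - n1(n1+1)/2 = 34.5 - 6*7/2 = 34.5 - 21 = 13.5.
       U_Y = n1*n2 - U_X = 42 - 13.5 = 28.5.
Step 4: Ties are present, so use the tie-corrected normal approximation (with continuity correction) for the p-value.
Step 5: p-value = 0.315308; compare to alpha = 0.1. fail to reject H0.

U_X = 13.5, p = 0.315308, fail to reject H0 at alpha = 0.1.


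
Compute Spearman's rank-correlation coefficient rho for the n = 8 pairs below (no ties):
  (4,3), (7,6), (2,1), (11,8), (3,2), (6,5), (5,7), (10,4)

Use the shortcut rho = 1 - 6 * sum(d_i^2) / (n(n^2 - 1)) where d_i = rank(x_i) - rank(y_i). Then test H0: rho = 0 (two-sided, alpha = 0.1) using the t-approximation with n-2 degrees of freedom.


Step 1: Rank x and y separately (midranks; no ties here).
rank(x): 4->3, 7->6, 2->1, 11->8, 3->2, 6->5, 5->4, 10->7
rank(y): 3->3, 6->6, 1->1, 8->8, 2->2, 5->5, 7->7, 4->4
Step 2: d_i = R_x(i) - R_y(i); compute d_i^2.
  (3-3)^2=0, (6-6)^2=0, (1-1)^2=0, (8-8)^2=0, (2-2)^2=0, (5-5)^2=0, (4-7)^2=9, (7-4)^2=9
sum(d^2) = 18.
Step 3: rho = 1 - 6*18 / (8*(8^2 - 1)) = 1 - 108/504 = 0.785714.
Step 4: Under H0, t = rho * sqrt((n-2)/(1-rho^2)) = 3.1113 ~ t(6).
Step 5: Two-sided p-value from the t-distribution with 6 df = 0.020815.
Step 6: alpha = 0.1. reject H0.

rho = 0.7857, p = 0.020815, reject H0 at alpha = 0.1.


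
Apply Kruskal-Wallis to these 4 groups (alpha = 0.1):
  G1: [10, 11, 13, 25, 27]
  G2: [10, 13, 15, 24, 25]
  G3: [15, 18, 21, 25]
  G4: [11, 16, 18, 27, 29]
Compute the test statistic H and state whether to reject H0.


Step 1: Combine all N = 19 observations and assign midranks.
sorted (value, group, rank): (10,G1,1.5), (10,G2,1.5), (11,G1,3.5), (11,G4,3.5), (13,G1,5.5), (13,G2,5.5), (15,G2,7.5), (15,G3,7.5), (16,G4,9), (18,G3,10.5), (18,G4,10.5), (21,G3,12), (24,G2,13), (25,G1,15), (25,G2,15), (25,G3,15), (27,G1,17.5), (27,G4,17.5), (29,G4,19)
Step 2: Sum ranks within each group.
R_1 = 43 (n_1 = 5)
R_2 = 42.5 (n_2 = 5)
R_3 = 45 (n_3 = 4)
R_4 = 59.5 (n_4 = 5)
Step 3: H = 12/(N(N+1)) * sum(R_i^2/n_i) - 3(N+1)
     = 12/(19*20) * (43^2/5 + 42.5^2/5 + 45^2/4 + 59.5^2/5) - 3*20
     = 0.031579 * 1945.35 - 60
     = 1.432105.
Step 4: Ties present; correction factor C = 1 - 60/(19^3 - 19) = 0.991228. Corrected H = 1.432105 / 0.991228 = 1.444779.
Step 5: Under H0, H ~ chi^2(3); p-value = 0.695073.
Step 6: alpha = 0.1. fail to reject H0.

H = 1.4448, df = 3, p = 0.695073, fail to reject H0.


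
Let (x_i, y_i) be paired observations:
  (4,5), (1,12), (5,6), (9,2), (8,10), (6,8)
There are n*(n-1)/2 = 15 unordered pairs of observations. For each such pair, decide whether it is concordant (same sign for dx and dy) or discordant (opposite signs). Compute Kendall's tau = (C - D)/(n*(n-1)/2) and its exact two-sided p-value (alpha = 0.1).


Step 1: Enumerate the 15 unordered pairs (i,j) with i<j and classify each by sign(x_j-x_i) * sign(y_j-y_i).
  (1,2):dx=-3,dy=+7->D; (1,3):dx=+1,dy=+1->C; (1,4):dx=+5,dy=-3->D; (1,5):dx=+4,dy=+5->C
  (1,6):dx=+2,dy=+3->C; (2,3):dx=+4,dy=-6->D; (2,4):dx=+8,dy=-10->D; (2,5):dx=+7,dy=-2->D
  (2,6):dx=+5,dy=-4->D; (3,4):dx=+4,dy=-4->D; (3,5):dx=+3,dy=+4->C; (3,6):dx=+1,dy=+2->C
  (4,5):dx=-1,dy=+8->D; (4,6):dx=-3,dy=+6->D; (5,6):dx=-2,dy=-2->C
Step 2: C = 6, D = 9, total pairs = 15.
Step 3: tau = (C - D)/(n(n-1)/2) = (6 - 9)/15 = -0.200000.
Step 4: Exact two-sided p-value (enumerate n! = 720 permutations of y under H0): p = 0.719444.
Step 5: alpha = 0.1. fail to reject H0.

tau_b = -0.2000 (C=6, D=9), p = 0.719444, fail to reject H0.


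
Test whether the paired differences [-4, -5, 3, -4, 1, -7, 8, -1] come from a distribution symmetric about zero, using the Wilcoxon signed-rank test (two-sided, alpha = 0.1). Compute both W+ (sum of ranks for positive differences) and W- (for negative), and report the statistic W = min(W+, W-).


Step 1: Drop any zero differences (none here) and take |d_i|.
|d| = [4, 5, 3, 4, 1, 7, 8, 1]
Step 2: Midrank |d_i| (ties get averaged ranks).
ranks: |4|->4.5, |5|->6, |3|->3, |4|->4.5, |1|->1.5, |7|->7, |8|->8, |1|->1.5
Step 3: Attach original signs; sum ranks with positive sign and with negative sign.
W+ = 3 + 1.5 + 8 = 12.5
W- = 4.5 + 6 + 4.5 + 7 + 1.5 = 23.5
(Check: W+ + W- = 36 should equal n(n+1)/2 = 36.)
Step 4: Test statistic W = min(W+, W-) = 12.5.
Step 5: Ties in |d|, so use the tie-corrected normal approximation.
        E[W] = n(n+1)/4 = 8*9/4 = 18.
        Tie groups: |d|=1 (t=2), |d|=4 (t=2); sum(t^3 - t) = 12.
        Var[W] = n(n+1)(2n+1)/24 - sum(t^3-t)/48 = 1224/24 - 12/48 = 50.75.
        z = (W - E[W]) / sqrt(Var[W]) = (12.5 - 18) / 7.1239 = -0.7720.
        Two-sided p = 2*Phi(z) = 0.440086.
Step 6: alpha = 0.1. fail to reject H0.

W+ = 12.5, W- = 23.5, W = min = 12.5, p = 0.440086, fail to reject H0.


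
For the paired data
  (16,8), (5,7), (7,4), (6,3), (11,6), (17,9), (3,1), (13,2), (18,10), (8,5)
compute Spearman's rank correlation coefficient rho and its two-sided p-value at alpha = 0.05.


Step 1: Rank x and y separately (midranks; no ties here).
rank(x): 16->8, 5->2, 7->4, 6->3, 11->6, 17->9, 3->1, 13->7, 18->10, 8->5
rank(y): 8->8, 7->7, 4->4, 3->3, 6->6, 9->9, 1->1, 2->2, 10->10, 5->5
Step 2: d_i = R_x(i) - R_y(i); compute d_i^2.
  (8-8)^2=0, (2-7)^2=25, (4-4)^2=0, (3-3)^2=0, (6-6)^2=0, (9-9)^2=0, (1-1)^2=0, (7-2)^2=25, (10-10)^2=0, (5-5)^2=0
sum(d^2) = 50.
Step 3: rho = 1 - 6*50 / (10*(10^2 - 1)) = 1 - 300/990 = 0.696970.
Step 4: Under H0, t = rho * sqrt((n-2)/(1-rho^2)) = 2.7490 ~ t(8).
Step 5: Two-sided p-value from the t-distribution with 8 df = 0.025097.
Step 6: alpha = 0.05. reject H0.

rho = 0.6970, p = 0.025097, reject H0 at alpha = 0.05.


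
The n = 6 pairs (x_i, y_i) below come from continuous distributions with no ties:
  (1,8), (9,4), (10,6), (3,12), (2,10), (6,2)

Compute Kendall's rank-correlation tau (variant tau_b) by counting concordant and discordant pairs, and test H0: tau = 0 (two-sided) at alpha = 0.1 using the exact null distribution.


Step 1: Enumerate the 15 unordered pairs (i,j) with i<j and classify each by sign(x_j-x_i) * sign(y_j-y_i).
  (1,2):dx=+8,dy=-4->D; (1,3):dx=+9,dy=-2->D; (1,4):dx=+2,dy=+4->C; (1,5):dx=+1,dy=+2->C
  (1,6):dx=+5,dy=-6->D; (2,3):dx=+1,dy=+2->C; (2,4):dx=-6,dy=+8->D; (2,5):dx=-7,dy=+6->D
  (2,6):dx=-3,dy=-2->C; (3,4):dx=-7,dy=+6->D; (3,5):dx=-8,dy=+4->D; (3,6):dx=-4,dy=-4->C
  (4,5):dx=-1,dy=-2->C; (4,6):dx=+3,dy=-10->D; (5,6):dx=+4,dy=-8->D
Step 2: C = 6, D = 9, total pairs = 15.
Step 3: tau = (C - D)/(n(n-1)/2) = (6 - 9)/15 = -0.200000.
Step 4: Exact two-sided p-value (enumerate n! = 720 permutations of y under H0): p = 0.719444.
Step 5: alpha = 0.1. fail to reject H0.

tau_b = -0.2000 (C=6, D=9), p = 0.719444, fail to reject H0.
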